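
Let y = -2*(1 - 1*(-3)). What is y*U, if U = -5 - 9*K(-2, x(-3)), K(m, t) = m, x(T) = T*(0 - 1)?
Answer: -104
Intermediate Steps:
y = -8 (y = -2*(1 + 3) = -2*4 = -8)
x(T) = -T (x(T) = T*(-1) = -T)
U = 13 (U = -5 - 9*(-2) = -5 + 18 = 13)
y*U = -8*13 = -104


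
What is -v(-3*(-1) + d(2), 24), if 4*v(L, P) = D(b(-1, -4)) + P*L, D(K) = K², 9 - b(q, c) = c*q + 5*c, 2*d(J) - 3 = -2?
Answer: -709/4 ≈ -177.25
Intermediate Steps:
d(J) = ½ (d(J) = 3/2 + (½)*(-2) = 3/2 - 1 = ½)
b(q, c) = 9 - 5*c - c*q (b(q, c) = 9 - (c*q + 5*c) = 9 - (5*c + c*q) = 9 + (-5*c - c*q) = 9 - 5*c - c*q)
v(L, P) = 625/4 + L*P/4 (v(L, P) = ((9 - 5*(-4) - 1*(-4)*(-1))² + P*L)/4 = ((9 + 20 - 4)² + L*P)/4 = (25² + L*P)/4 = (625 + L*P)/4 = 625/4 + L*P/4)
-v(-3*(-1) + d(2), 24) = -(625/4 + (¼)*(-3*(-1) + ½)*24) = -(625/4 + (¼)*(3 + ½)*24) = -(625/4 + (¼)*(7/2)*24) = -(625/4 + 21) = -1*709/4 = -709/4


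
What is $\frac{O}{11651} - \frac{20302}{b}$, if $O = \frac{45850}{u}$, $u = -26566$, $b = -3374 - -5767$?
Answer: $- \frac{3141997109891}{370341237569} \approx -8.4841$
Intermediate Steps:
$b = 2393$ ($b = -3374 + 5767 = 2393$)
$O = - \frac{22925}{13283}$ ($O = \frac{45850}{-26566} = 45850 \left(- \frac{1}{26566}\right) = - \frac{22925}{13283} \approx -1.7259$)
$\frac{O}{11651} - \frac{20302}{b} = - \frac{22925}{13283 \cdot 11651} - \frac{20302}{2393} = \left(- \frac{22925}{13283}\right) \frac{1}{11651} - \frac{20302}{2393} = - \frac{22925}{154760233} - \frac{20302}{2393} = - \frac{3141997109891}{370341237569}$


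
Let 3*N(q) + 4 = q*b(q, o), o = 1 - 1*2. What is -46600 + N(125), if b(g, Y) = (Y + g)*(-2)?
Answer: -170804/3 ≈ -56935.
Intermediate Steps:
o = -1 (o = 1 - 2 = -1)
b(g, Y) = -2*Y - 2*g
N(q) = -4/3 + q*(2 - 2*q)/3 (N(q) = -4/3 + (q*(-2*(-1) - 2*q))/3 = -4/3 + (q*(2 - 2*q))/3 = -4/3 + q*(2 - 2*q)/3)
-46600 + N(125) = -46600 + (-4/3 - ⅔*125*(-1 + 125)) = -46600 + (-4/3 - ⅔*125*124) = -46600 + (-4/3 - 31000/3) = -46600 - 31004/3 = -170804/3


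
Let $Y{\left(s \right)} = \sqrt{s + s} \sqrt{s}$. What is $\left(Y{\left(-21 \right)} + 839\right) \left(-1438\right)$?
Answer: $-1206482 + 30198 \sqrt{2} \approx -1.1638 \cdot 10^{6}$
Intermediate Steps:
$Y{\left(s \right)} = s \sqrt{2}$ ($Y{\left(s \right)} = \sqrt{2 s} \sqrt{s} = \sqrt{2} \sqrt{s} \sqrt{s} = s \sqrt{2}$)
$\left(Y{\left(-21 \right)} + 839\right) \left(-1438\right) = \left(- 21 \sqrt{2} + 839\right) \left(-1438\right) = \left(839 - 21 \sqrt{2}\right) \left(-1438\right) = -1206482 + 30198 \sqrt{2}$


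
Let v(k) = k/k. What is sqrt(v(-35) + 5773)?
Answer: sqrt(5774) ≈ 75.987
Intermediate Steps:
v(k) = 1
sqrt(v(-35) + 5773) = sqrt(1 + 5773) = sqrt(5774)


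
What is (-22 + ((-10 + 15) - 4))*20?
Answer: -420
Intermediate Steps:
(-22 + ((-10 + 15) - 4))*20 = (-22 + (5 - 4))*20 = (-22 + 1)*20 = -21*20 = -420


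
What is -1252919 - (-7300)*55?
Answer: -851419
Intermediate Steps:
-1252919 - (-7300)*55 = -1252919 - 1*(-401500) = -1252919 + 401500 = -851419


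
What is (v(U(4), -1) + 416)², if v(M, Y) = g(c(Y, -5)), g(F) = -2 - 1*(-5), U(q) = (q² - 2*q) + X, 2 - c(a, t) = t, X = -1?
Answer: 175561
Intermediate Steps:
c(a, t) = 2 - t
U(q) = -1 + q² - 2*q (U(q) = (q² - 2*q) - 1 = -1 + q² - 2*q)
g(F) = 3 (g(F) = -2 + 5 = 3)
v(M, Y) = 3
(v(U(4), -1) + 416)² = (3 + 416)² = 419² = 175561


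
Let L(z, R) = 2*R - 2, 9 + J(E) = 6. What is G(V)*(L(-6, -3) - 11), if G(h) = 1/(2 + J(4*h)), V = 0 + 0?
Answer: 19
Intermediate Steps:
V = 0
J(E) = -3 (J(E) = -9 + 6 = -3)
L(z, R) = -2 + 2*R
G(h) = -1 (G(h) = 1/(2 - 3) = 1/(-1) = -1)
G(V)*(L(-6, -3) - 11) = -((-2 + 2*(-3)) - 11) = -((-2 - 6) - 11) = -(-8 - 11) = -1*(-19) = 19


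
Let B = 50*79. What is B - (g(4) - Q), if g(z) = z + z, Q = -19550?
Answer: -15608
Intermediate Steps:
g(z) = 2*z
B = 3950
B - (g(4) - Q) = 3950 - (2*4 - 1*(-19550)) = 3950 - (8 + 19550) = 3950 - 1*19558 = 3950 - 19558 = -15608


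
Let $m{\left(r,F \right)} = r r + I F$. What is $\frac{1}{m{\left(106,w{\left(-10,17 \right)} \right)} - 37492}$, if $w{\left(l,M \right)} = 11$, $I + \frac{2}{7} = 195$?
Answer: $- \frac{7}{168799} \approx -4.1469 \cdot 10^{-5}$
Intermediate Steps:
$I = \frac{1363}{7}$ ($I = - \frac{2}{7} + 195 = \frac{1363}{7} \approx 194.71$)
$m{\left(r,F \right)} = r^{2} + \frac{1363 F}{7}$ ($m{\left(r,F \right)} = r r + \frac{1363 F}{7} = r^{2} + \frac{1363 F}{7}$)
$\frac{1}{m{\left(106,w{\left(-10,17 \right)} \right)} - 37492} = \frac{1}{\left(106^{2} + \frac{1363}{7} \cdot 11\right) - 37492} = \frac{1}{\left(11236 + \frac{14993}{7}\right) - 37492} = \frac{1}{\frac{93645}{7} - 37492} = \frac{1}{- \frac{168799}{7}} = - \frac{7}{168799}$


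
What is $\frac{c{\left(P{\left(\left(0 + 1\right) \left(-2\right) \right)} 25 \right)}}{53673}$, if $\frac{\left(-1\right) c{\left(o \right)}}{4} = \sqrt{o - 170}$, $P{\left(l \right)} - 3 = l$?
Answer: $- \frac{4 i \sqrt{145}}{53673} \approx - 0.0008974 i$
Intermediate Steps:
$P{\left(l \right)} = 3 + l$
$c{\left(o \right)} = - 4 \sqrt{-170 + o}$ ($c{\left(o \right)} = - 4 \sqrt{o - 170} = - 4 \sqrt{-170 + o}$)
$\frac{c{\left(P{\left(\left(0 + 1\right) \left(-2\right) \right)} 25 \right)}}{53673} = \frac{\left(-4\right) \sqrt{-170 + \left(3 + \left(0 + 1\right) \left(-2\right)\right) 25}}{53673} = - 4 \sqrt{-170 + \left(3 + 1 \left(-2\right)\right) 25} \cdot \frac{1}{53673} = - 4 \sqrt{-170 + \left(3 - 2\right) 25} \cdot \frac{1}{53673} = - 4 \sqrt{-170 + 1 \cdot 25} \cdot \frac{1}{53673} = - 4 \sqrt{-170 + 25} \cdot \frac{1}{53673} = - 4 \sqrt{-145} \cdot \frac{1}{53673} = - 4 i \sqrt{145} \cdot \frac{1}{53673} = - \frac{4 i \sqrt{145}}{53673}$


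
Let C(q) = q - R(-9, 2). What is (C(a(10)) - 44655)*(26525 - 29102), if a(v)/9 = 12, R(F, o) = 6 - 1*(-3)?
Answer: 114820812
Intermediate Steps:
R(F, o) = 9 (R(F, o) = 6 + 3 = 9)
a(v) = 108 (a(v) = 9*12 = 108)
C(q) = -9 + q (C(q) = q - 1*9 = q - 9 = -9 + q)
(C(a(10)) - 44655)*(26525 - 29102) = ((-9 + 108) - 44655)*(26525 - 29102) = (99 - 44655)*(-2577) = -44556*(-2577) = 114820812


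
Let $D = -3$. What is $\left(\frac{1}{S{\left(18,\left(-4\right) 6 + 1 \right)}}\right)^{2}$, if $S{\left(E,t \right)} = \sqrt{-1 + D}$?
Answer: $- \frac{1}{4} \approx -0.25$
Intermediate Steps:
$S{\left(E,t \right)} = 2 i$ ($S{\left(E,t \right)} = \sqrt{-1 - 3} = \sqrt{-4} = 2 i$)
$\left(\frac{1}{S{\left(18,\left(-4\right) 6 + 1 \right)}}\right)^{2} = \left(\frac{1}{2 i}\right)^{2} = \left(- \frac{i}{2}\right)^{2} = - \frac{1}{4}$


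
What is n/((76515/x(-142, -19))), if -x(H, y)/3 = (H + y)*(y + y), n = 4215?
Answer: -5157474/5101 ≈ -1011.1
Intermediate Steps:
x(H, y) = -6*y*(H + y) (x(H, y) = -3*(H + y)*(y + y) = -3*(H + y)*2*y = -6*y*(H + y))
n/((76515/x(-142, -19))) = 4215/((76515/((-6*(-19)*(-142 - 19))))) = 4215/((76515/((-6*(-19)*(-161))))) = 4215/((76515/(-18354))) = 4215/((76515*(-1/18354))) = 4215/(-25505/6118) = 4215*(-6118/25505) = -5157474/5101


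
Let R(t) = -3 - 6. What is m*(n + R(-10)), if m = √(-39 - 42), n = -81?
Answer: -810*I ≈ -810.0*I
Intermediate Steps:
R(t) = -9
m = 9*I (m = √(-81) = 9*I ≈ 9.0*I)
m*(n + R(-10)) = (9*I)*(-81 - 9) = (9*I)*(-90) = -810*I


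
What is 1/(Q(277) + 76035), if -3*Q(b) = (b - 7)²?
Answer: 1/51735 ≈ 1.9329e-5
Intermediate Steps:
Q(b) = -(-7 + b)²/3 (Q(b) = -(b - 7)²/3 = -(-7 + b)²/3)
1/(Q(277) + 76035) = 1/(-(-7 + 277)²/3 + 76035) = 1/(-⅓*270² + 76035) = 1/(-⅓*72900 + 76035) = 1/(-24300 + 76035) = 1/51735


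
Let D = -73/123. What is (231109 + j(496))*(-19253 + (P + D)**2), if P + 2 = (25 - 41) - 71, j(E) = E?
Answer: -39335384880385/15129 ≈ -2.6000e+9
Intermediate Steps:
D = -73/123 (D = -73*1/123 = -73/123 ≈ -0.59350)
P = -89 (P = -2 + ((25 - 41) - 71) = -2 + (-16 - 71) = -2 - 87 = -89)
(231109 + j(496))*(-19253 + (P + D)**2) = (231109 + 496)*(-19253 + (-89 - 73/123)**2) = 231605*(-19253 + (-11020/123)**2) = 231605*(-19253 + 121440400/15129) = 231605*(-169838237/15129) = -39335384880385/15129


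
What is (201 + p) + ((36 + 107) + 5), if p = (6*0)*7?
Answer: 349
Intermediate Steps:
p = 0 (p = 0*7 = 0)
(201 + p) + ((36 + 107) + 5) = (201 + 0) + ((36 + 107) + 5) = 201 + (143 + 5) = 201 + 148 = 349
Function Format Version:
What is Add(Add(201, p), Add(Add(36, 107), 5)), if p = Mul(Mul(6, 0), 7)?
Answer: 349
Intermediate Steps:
p = 0 (p = Mul(0, 7) = 0)
Add(Add(201, p), Add(Add(36, 107), 5)) = Add(Add(201, 0), Add(Add(36, 107), 5)) = Add(201, Add(143, 5)) = Add(201, 148) = 349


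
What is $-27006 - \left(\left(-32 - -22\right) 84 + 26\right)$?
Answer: $-26192$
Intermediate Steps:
$-27006 - \left(\left(-32 - -22\right) 84 + 26\right) = -27006 - \left(\left(-32 + 22\right) 84 + 26\right) = -27006 - \left(\left(-10\right) 84 + 26\right) = -27006 - \left(-840 + 26\right) = -27006 - -814 = -27006 + 814 = -26192$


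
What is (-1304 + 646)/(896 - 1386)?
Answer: 47/35 ≈ 1.3429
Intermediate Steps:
(-1304 + 646)/(896 - 1386) = -658/(-490) = -658*(-1/490) = 47/35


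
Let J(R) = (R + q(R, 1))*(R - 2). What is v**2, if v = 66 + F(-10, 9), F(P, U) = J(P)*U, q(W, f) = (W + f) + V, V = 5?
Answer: 2490084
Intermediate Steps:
q(W, f) = 5 + W + f (q(W, f) = (W + f) + 5 = 5 + W + f)
J(R) = (-2 + R)*(6 + 2*R) (J(R) = (R + (5 + R + 1))*(R - 2) = (R + (6 + R))*(-2 + R) = (6 + 2*R)*(-2 + R) = (-2 + R)*(6 + 2*R))
F(P, U) = U*(-12 + 2*P + 2*P**2) (F(P, U) = (-12 + 2*P + 2*P**2)*U = U*(-12 + 2*P + 2*P**2))
v = 1578 (v = 66 + 2*9*(-6 - 10 + (-10)**2) = 66 + 2*9*(-6 - 10 + 100) = 66 + 2*9*84 = 66 + 1512 = 1578)
v**2 = 1578**2 = 2490084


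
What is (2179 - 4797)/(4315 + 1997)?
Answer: -1309/3156 ≈ -0.41477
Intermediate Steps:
(2179 - 4797)/(4315 + 1997) = -2618/6312 = -2618*1/6312 = -1309/3156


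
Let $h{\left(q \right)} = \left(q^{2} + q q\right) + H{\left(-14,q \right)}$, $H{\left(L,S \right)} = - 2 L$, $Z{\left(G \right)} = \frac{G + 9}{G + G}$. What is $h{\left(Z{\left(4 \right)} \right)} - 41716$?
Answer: $- \frac{1333847}{32} \approx -41683.0$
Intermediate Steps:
$Z{\left(G \right)} = \frac{9 + G}{2 G}$
$h{\left(q \right)} = 28 + 2 q^{2}$ ($h{\left(q \right)} = \left(q^{2} + q q\right) - -28 = \left(q^{2} + q^{2}\right) + 28 = 2 q^{2} + 28 = 28 + 2 q^{2}$)
$h{\left(Z{\left(4 \right)} \right)} - 41716 = \left(28 + 2 \left(\frac{9 + 4}{2 \cdot 4}\right)^{2}\right) - 41716 = \left(28 + 2 \left(\frac{1}{2} \cdot \frac{1}{4} \cdot 13\right)^{2}\right) - 41716 = \left(28 + 2 \left(\frac{13}{8}\right)^{2}\right) - 41716 = \left(28 + 2 \cdot \frac{169}{64}\right) - 41716 = \left(28 + \frac{169}{32}\right) - 41716 = \frac{1065}{32} - 41716 = - \frac{1333847}{32}$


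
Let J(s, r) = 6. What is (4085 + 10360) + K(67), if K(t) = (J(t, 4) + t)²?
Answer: 19774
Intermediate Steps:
K(t) = (6 + t)²
(4085 + 10360) + K(67) = (4085 + 10360) + (6 + 67)² = 14445 + 73² = 14445 + 5329 = 19774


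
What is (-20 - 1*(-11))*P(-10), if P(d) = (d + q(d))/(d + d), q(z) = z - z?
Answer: -9/2 ≈ -4.5000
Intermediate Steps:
q(z) = 0
P(d) = ½ (P(d) = (d + 0)/(d + d) = d/((2*d)) = d*(1/(2*d)) = ½)
(-20 - 1*(-11))*P(-10) = (-20 - 1*(-11))*(½) = (-20 + 11)*(½) = -9*½ = -9/2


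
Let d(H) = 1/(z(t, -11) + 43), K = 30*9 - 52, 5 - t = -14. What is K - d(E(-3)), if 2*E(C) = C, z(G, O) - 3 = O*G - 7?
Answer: 37061/170 ≈ 218.01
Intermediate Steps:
t = 19 (t = 5 - 1*(-14) = 5 + 14 = 19)
z(G, O) = -4 + G*O (z(G, O) = 3 + (O*G - 7) = 3 + (G*O - 7) = 3 + (-7 + G*O) = -4 + G*O)
K = 218 (K = 270 - 52 = 218)
E(C) = C/2
d(H) = -1/170 (d(H) = 1/((-4 + 19*(-11)) + 43) = 1/((-4 - 209) + 43) = 1/(-213 + 43) = 1/(-170) = -1/170)
K - d(E(-3)) = 218 - 1*(-1/170) = 218 + 1/170 = 37061/170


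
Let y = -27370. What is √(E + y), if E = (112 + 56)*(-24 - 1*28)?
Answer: I*√36106 ≈ 190.02*I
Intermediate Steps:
E = -8736 (E = 168*(-24 - 28) = 168*(-52) = -8736)
√(E + y) = √(-8736 - 27370) = √(-36106) = I*√36106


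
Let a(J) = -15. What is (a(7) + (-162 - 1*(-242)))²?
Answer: 4225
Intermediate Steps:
(a(7) + (-162 - 1*(-242)))² = (-15 + (-162 - 1*(-242)))² = (-15 + (-162 + 242))² = (-15 + 80)² = 65² = 4225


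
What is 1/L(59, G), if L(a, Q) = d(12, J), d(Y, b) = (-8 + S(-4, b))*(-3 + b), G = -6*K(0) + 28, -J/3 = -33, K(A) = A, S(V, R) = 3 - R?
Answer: -1/9984 ≈ -0.00010016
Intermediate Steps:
J = 99 (J = -3*(-33) = 99)
G = 28 (G = -6*0 + 28 = 0 + 28 = 28)
d(Y, b) = (-5 - b)*(-3 + b) (d(Y, b) = (-8 + (3 - b))*(-3 + b) = (-5 - b)*(-3 + b))
L(a, Q) = -9984 (L(a, Q) = 15 - 1*99² - 2*99 = 15 - 1*9801 - 198 = 15 - 9801 - 198 = -9984)
1/L(59, G) = 1/(-9984) = -1/9984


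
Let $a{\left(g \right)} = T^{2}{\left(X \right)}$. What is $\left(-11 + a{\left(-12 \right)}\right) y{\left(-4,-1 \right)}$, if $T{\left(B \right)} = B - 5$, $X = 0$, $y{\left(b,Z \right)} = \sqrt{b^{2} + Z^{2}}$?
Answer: $14 \sqrt{17} \approx 57.724$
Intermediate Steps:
$y{\left(b,Z \right)} = \sqrt{Z^{2} + b^{2}}$
$T{\left(B \right)} = -5 + B$
$a{\left(g \right)} = 25$ ($a{\left(g \right)} = \left(-5 + 0\right)^{2} = \left(-5\right)^{2} = 25$)
$\left(-11 + a{\left(-12 \right)}\right) y{\left(-4,-1 \right)} = \left(-11 + 25\right) \sqrt{\left(-1\right)^{2} + \left(-4\right)^{2}} = 14 \sqrt{1 + 16} = 14 \sqrt{17}$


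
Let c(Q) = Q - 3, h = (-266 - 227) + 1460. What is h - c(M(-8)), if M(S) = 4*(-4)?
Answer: 986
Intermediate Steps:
M(S) = -16
h = 967 (h = -493 + 1460 = 967)
c(Q) = -3 + Q
h - c(M(-8)) = 967 - (-3 - 16) = 967 - 1*(-19) = 967 + 19 = 986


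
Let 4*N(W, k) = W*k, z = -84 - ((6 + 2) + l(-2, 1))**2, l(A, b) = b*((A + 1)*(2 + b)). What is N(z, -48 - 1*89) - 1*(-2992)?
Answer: 26901/4 ≈ 6725.3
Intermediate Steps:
l(A, b) = b*(1 + A)*(2 + b) (l(A, b) = b*((1 + A)*(2 + b)) = b*(1 + A)*(2 + b))
z = -109 (z = -84 - ((6 + 2) + 1*(2 + 1 + 2*(-2) - 2*1))**2 = -84 - (8 + 1*(2 + 1 - 4 - 2))**2 = -84 - (8 + 1*(-3))**2 = -84 - (8 - 3)**2 = -84 - 1*5**2 = -84 - 1*25 = -84 - 25 = -109)
N(W, k) = W*k/4 (N(W, k) = (W*k)/4 = W*k/4)
N(z, -48 - 1*89) - 1*(-2992) = (1/4)*(-109)*(-48 - 1*89) - 1*(-2992) = (1/4)*(-109)*(-48 - 89) + 2992 = (1/4)*(-109)*(-137) + 2992 = 14933/4 + 2992 = 26901/4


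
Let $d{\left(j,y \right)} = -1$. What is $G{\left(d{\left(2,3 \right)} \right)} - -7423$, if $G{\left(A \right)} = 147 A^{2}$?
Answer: $7570$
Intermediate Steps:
$G{\left(d{\left(2,3 \right)} \right)} - -7423 = 147 \left(-1\right)^{2} - -7423 = 147 \cdot 1 + 7423 = 147 + 7423 = 7570$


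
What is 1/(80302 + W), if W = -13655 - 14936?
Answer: 1/51711 ≈ 1.9338e-5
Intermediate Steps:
W = -28591
1/(80302 + W) = 1/(80302 - 28591) = 1/51711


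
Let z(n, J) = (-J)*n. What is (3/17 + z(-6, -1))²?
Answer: 9801/289 ≈ 33.914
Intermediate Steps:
z(n, J) = -J*n
(3/17 + z(-6, -1))² = (3/17 - 1*(-1)*(-6))² = (3*(1/17) - 6)² = (3/17 - 6)² = (-99/17)² = 9801/289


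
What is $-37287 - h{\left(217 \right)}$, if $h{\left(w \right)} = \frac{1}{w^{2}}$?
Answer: $- \frac{1755807544}{47089} \approx -37287.0$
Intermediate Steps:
$h{\left(w \right)} = \frac{1}{w^{2}}$
$-37287 - h{\left(217 \right)} = -37287 - \frac{1}{47089} = - \frac{1755807544}{47089}$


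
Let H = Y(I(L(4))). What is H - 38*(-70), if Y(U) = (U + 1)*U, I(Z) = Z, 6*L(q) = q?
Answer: 23950/9 ≈ 2661.1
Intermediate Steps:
L(q) = q/6
Y(U) = U*(1 + U) (Y(U) = (1 + U)*U = U*(1 + U))
H = 10/9 (H = ((⅙)*4)*(1 + (⅙)*4) = 2*(1 + ⅔)/3 = (⅔)*(5/3) = 10/9 ≈ 1.1111)
H - 38*(-70) = 10/9 - 38*(-70) = 10/9 + 2660 = 23950/9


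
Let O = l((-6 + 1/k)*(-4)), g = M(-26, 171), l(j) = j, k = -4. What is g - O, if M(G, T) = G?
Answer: -51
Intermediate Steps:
g = -26
O = 25 (O = (-6 + 1/(-4))*(-4) = (-6 - ¼)*(-4) = -25/4*(-4) = 25)
g - O = -26 - 1*25 = -26 - 25 = -51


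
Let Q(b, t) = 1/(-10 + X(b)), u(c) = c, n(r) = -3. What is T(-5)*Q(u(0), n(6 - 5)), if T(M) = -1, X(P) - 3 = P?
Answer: ⅐ ≈ 0.14286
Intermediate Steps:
X(P) = 3 + P
Q(b, t) = 1/(-7 + b) (Q(b, t) = 1/(-10 + (3 + b)) = 1/(-7 + b))
T(-5)*Q(u(0), n(6 - 5)) = -1/(-7 + 0) = -1/(-7) = -1*(-⅐) = ⅐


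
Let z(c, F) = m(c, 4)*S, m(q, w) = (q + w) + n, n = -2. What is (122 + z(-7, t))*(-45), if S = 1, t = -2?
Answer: -5265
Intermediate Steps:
m(q, w) = -2 + q + w (m(q, w) = (q + w) - 2 = -2 + q + w)
z(c, F) = 2 + c (z(c, F) = (-2 + c + 4)*1 = (2 + c)*1 = 2 + c)
(122 + z(-7, t))*(-45) = (122 + (2 - 7))*(-45) = (122 - 5)*(-45) = 117*(-45) = -5265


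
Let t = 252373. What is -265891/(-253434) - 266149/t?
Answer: -347496323/63959898882 ≈ -0.0054330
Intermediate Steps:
-265891/(-253434) - 266149/t = -265891/(-253434) - 266149/252373 = -265891*(-1/253434) - 266149*1/252373 = 265891/253434 - 266149/252373 = -347496323/63959898882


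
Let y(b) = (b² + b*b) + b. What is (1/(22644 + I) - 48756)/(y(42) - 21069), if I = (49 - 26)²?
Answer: 1129822787/405504327 ≈ 2.7862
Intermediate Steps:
I = 529 (I = 23² = 529)
y(b) = b + 2*b² (y(b) = (b² + b²) + b = 2*b² + b = b + 2*b²)
(1/(22644 + I) - 48756)/(y(42) - 21069) = (1/(22644 + 529) - 48756)/(42*(1 + 2*42) - 21069) = (1/23173 - 48756)/(42*(1 + 84) - 21069) = (1/23173 - 48756)/(42*85 - 21069) = -1129822787/(23173*(3570 - 21069)) = -1129822787/23173/(-17499) = -1129822787/23173*(-1/17499) = 1129822787/405504327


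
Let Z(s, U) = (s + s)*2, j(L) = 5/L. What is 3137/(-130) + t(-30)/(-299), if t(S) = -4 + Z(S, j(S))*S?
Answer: -108111/2990 ≈ -36.158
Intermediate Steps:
Z(s, U) = 4*s (Z(s, U) = (2*s)*2 = 4*s)
t(S) = -4 + 4*S**2 (t(S) = -4 + (4*S)*S = -4 + 4*S**2)
3137/(-130) + t(-30)/(-299) = 3137/(-130) + (-4 + 4*(-30)**2)/(-299) = 3137*(-1/130) + (-4 + 4*900)*(-1/299) = -3137/130 + (-4 + 3600)*(-1/299) = -3137/130 + 3596*(-1/299) = -3137/130 - 3596/299 = -108111/2990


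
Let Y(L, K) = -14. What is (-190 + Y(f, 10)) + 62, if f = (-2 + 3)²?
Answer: -142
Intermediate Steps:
f = 1 (f = 1² = 1)
(-190 + Y(f, 10)) + 62 = (-190 - 14) + 62 = -204 + 62 = -142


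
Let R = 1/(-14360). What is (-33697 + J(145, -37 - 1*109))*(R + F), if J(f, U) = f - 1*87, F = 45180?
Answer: -21824471853561/14360 ≈ -1.5198e+9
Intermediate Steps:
J(f, U) = -87 + f (J(f, U) = f - 87 = -87 + f)
R = -1/14360 ≈ -6.9638e-5
(-33697 + J(145, -37 - 1*109))*(R + F) = (-33697 + (-87 + 145))*(-1/14360 + 45180) = (-33697 + 58)*(648784799/14360) = -33639*648784799/14360 = -21824471853561/14360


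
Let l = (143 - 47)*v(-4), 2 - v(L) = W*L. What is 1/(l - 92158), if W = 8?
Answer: -1/88894 ≈ -1.1249e-5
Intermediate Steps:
v(L) = 2 - 8*L
l = 3264 (l = (143 - 47)*(2 - 8*(-4)) = 96*(2 + 32) = 96*34 = 3264)
1/(l - 92158) = 1/(3264 - 92158) = 1/(-88894) = -1/88894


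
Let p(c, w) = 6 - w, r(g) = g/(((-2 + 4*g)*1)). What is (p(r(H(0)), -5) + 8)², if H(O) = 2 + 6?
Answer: 361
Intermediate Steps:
H(O) = 8
r(g) = g/(-2 + 4*g)
(p(r(H(0)), -5) + 8)² = ((6 - 1*(-5)) + 8)² = ((6 + 5) + 8)² = (11 + 8)² = 19² = 361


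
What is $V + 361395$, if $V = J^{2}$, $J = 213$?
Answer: $406764$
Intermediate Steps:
$V = 45369$ ($V = 213^{2} = 45369$)
$V + 361395 = 45369 + 361395 = 406764$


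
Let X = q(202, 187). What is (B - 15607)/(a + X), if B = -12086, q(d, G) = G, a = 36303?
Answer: -27693/36490 ≈ -0.75892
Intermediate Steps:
X = 187
(B - 15607)/(a + X) = (-12086 - 15607)/(36303 + 187) = -27693/36490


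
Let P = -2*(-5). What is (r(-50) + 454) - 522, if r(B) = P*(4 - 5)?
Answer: -78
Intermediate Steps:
P = 10
r(B) = -10 (r(B) = 10*(4 - 5) = 10*(-1) = -10)
(r(-50) + 454) - 522 = (-10 + 454) - 522 = 444 - 522 = -78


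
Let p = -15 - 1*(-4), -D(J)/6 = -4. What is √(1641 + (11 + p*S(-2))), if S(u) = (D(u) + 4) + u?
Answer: √1366 ≈ 36.959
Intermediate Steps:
D(J) = 24 (D(J) = -6*(-4) = 24)
S(u) = 28 + u (S(u) = (24 + 4) + u = 28 + u)
p = -11 (p = -15 + 4 = -11)
√(1641 + (11 + p*S(-2))) = √(1641 + (11 - 11*(28 - 2))) = √(1641 + (11 - 11*26)) = √(1641 + (11 - 286)) = √(1641 - 275) = √1366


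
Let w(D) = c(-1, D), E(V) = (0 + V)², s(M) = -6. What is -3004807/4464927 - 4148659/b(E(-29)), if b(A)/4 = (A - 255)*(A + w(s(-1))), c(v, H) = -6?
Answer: -24404588035573/8738933721480 ≈ -2.7926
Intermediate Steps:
E(V) = V²
w(D) = -6
b(A) = 4*(-255 + A)*(-6 + A) (b(A) = 4*((A - 255)*(A - 6)) = 4*((-255 + A)*(-6 + A)) = 4*(-255 + A)*(-6 + A))
-3004807/4464927 - 4148659/b(E(-29)) = -3004807/4464927 - 4148659/(6120 - 1044*(-29)² + 4*((-29)²)²) = -3004807*1/4464927 - 4148659/(6120 - 1044*841 + 4*841²) = -3004807/4464927 - 4148659/(6120 - 878004 + 4*707281) = -3004807/4464927 - 4148659/(6120 - 878004 + 2829124) = -3004807/4464927 - 4148659/1957240 = -24404588035573/8738933721480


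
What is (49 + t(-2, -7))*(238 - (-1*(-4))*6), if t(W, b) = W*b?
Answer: 13482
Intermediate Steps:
(49 + t(-2, -7))*(238 - (-1*(-4))*6) = (49 - 2*(-7))*(238 - (-1*(-4))*6) = (49 + 14)*(238 - 4*6) = 63*(238 - 1*24) = 63*(238 - 24) = 63*214 = 13482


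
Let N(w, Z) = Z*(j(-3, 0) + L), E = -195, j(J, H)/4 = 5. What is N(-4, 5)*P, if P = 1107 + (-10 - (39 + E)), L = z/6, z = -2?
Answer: 369635/3 ≈ 1.2321e+5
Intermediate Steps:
j(J, H) = 20 (j(J, H) = 4*5 = 20)
L = -1/3 (L = -2/6 = -2*1/6 = -1/3 ≈ -0.33333)
N(w, Z) = 59*Z/3 (N(w, Z) = Z*(20 - 1/3) = Z*(59/3) = 59*Z/3)
P = 1253 (P = 1107 + (-10 - (39 - 195)) = 1107 + (-10 - 1*(-156)) = 1107 + (-10 + 156) = 1107 + 146 = 1253)
N(-4, 5)*P = ((59/3)*5)*1253 = (295/3)*1253 = 369635/3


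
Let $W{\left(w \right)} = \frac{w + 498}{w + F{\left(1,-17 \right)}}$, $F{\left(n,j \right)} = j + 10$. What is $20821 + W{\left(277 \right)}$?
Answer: $\frac{1124489}{54} \approx 20824.0$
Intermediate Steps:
$F{\left(n,j \right)} = 10 + j$
$W{\left(w \right)} = \frac{498 + w}{-7 + w}$ ($W{\left(w \right)} = \frac{w + 498}{w + \left(10 - 17\right)} = \frac{498 + w}{w - 7} = \frac{498 + w}{-7 + w}$)
$20821 + W{\left(277 \right)} = 20821 + \frac{498 + 277}{-7 + 277} = 20821 + \frac{1}{270} \cdot 775 = 20821 + \frac{155}{54} = \frac{1124489}{54}$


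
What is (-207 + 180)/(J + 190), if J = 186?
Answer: -27/376 ≈ -0.071808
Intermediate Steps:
(-207 + 180)/(J + 190) = (-207 + 180)/(186 + 190) = -27/376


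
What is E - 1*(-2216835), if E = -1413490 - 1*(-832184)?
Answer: 1635529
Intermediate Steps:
E = -581306 (E = -1413490 + 832184 = -581306)
E - 1*(-2216835) = -581306 - 1*(-2216835) = -581306 + 2216835 = 1635529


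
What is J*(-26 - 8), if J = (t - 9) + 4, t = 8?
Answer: -102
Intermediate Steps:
J = 3 (J = (8 - 9) + 4 = -1 + 4 = 3)
J*(-26 - 8) = 3*(-26 - 8) = 3*(-34) = -102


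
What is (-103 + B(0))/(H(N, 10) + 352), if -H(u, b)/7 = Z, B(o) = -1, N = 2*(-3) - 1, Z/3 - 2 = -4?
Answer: -52/197 ≈ -0.26396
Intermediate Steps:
Z = -6 (Z = 6 + 3*(-4) = 6 - 12 = -6)
N = -7 (N = -6 - 1 = -7)
H(u, b) = 42 (H(u, b) = -7*(-6) = 42)
(-103 + B(0))/(H(N, 10) + 352) = (-103 - 1)/(42 + 352) = -104/394 = -104*1/394 = -52/197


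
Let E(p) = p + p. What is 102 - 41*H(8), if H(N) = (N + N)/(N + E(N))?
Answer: 224/3 ≈ 74.667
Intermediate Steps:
E(p) = 2*p
H(N) = ⅔ (H(N) = (N + N)/(N + 2*N) = (2*N)/((3*N)) = (2*N)*(1/(3*N)) = ⅔)
102 - 41*H(8) = 102 - 41*⅔ = 102 - 82/3 = 224/3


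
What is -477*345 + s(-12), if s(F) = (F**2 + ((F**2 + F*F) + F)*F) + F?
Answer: -167745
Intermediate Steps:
s(F) = F + F**2 + F*(F + 2*F**2) (s(F) = (F**2 + ((F**2 + F**2) + F)*F) + F = (F**2 + (2*F**2 + F)*F) + F = (F**2 + (F + 2*F**2)*F) + F = (F**2 + F*(F + 2*F**2)) + F = F + F**2 + F*(F + 2*F**2))
-477*345 + s(-12) = -477*345 - 12*(1 + 2*(-12) + 2*(-12)**2) = -164565 - 12*(1 - 24 + 2*144) = -164565 - 12*(1 - 24 + 288) = -164565 - 12*265 = -164565 - 3180 = -167745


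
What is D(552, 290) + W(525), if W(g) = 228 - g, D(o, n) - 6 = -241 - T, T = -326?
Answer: -206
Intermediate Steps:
D(o, n) = 91 (D(o, n) = 6 + (-241 - 1*(-326)) = 6 + (-241 + 326) = 6 + 85 = 91)
D(552, 290) + W(525) = 91 + (228 - 1*525) = 91 + (228 - 525) = 91 - 297 = -206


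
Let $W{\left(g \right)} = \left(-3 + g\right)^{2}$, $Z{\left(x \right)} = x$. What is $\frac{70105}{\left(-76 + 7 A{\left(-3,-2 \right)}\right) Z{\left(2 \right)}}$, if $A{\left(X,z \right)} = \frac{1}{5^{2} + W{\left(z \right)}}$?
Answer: $- \frac{1752625}{3793} \approx -462.07$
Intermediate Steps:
$A{\left(X,z \right)} = \frac{1}{25 + \left(-3 + z\right)^{2}}$ ($A{\left(X,z \right)} = \frac{1}{5^{2} + \left(-3 + z\right)^{2}} = \frac{1}{25 + \left(-3 + z\right)^{2}}$)
$\frac{70105}{\left(-76 + 7 A{\left(-3,-2 \right)}\right) Z{\left(2 \right)}} = \frac{70105}{\left(-76 + \frac{7}{25 + \left(-3 - 2\right)^{2}}\right) 2} = \frac{70105}{\left(-76 + \frac{7}{25 + \left(-5\right)^{2}}\right) 2} = \frac{70105}{\left(-76 + \frac{7}{25 + 25}\right) 2} = \frac{70105}{\left(-76 + \frac{7}{50}\right) 2} = \frac{70105}{\left(- \frac{3793}{50}\right) 2} = \frac{70105}{- \frac{3793}{25}} = 70105 \left(- \frac{25}{3793}\right) = - \frac{1752625}{3793}$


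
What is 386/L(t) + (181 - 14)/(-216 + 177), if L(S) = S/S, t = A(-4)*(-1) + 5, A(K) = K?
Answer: 14887/39 ≈ 381.72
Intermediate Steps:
t = 9 (t = -4*(-1) + 5 = 4 + 5 = 9)
L(S) = 1
386/L(t) + (181 - 14)/(-216 + 177) = 386/1 + (181 - 14)/(-216 + 177) = 386*1 + 167/(-39) = 386 + 167*(-1/39) = 386 - 167/39 = 14887/39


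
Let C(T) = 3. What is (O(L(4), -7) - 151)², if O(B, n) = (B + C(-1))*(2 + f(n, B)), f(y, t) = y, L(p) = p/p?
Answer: 29241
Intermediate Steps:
L(p) = 1
O(B, n) = (2 + n)*(3 + B) (O(B, n) = (B + 3)*(2 + n) = (3 + B)*(2 + n) = (2 + n)*(3 + B))
(O(L(4), -7) - 151)² = ((6 + 2*1 + 3*(-7) + 1*(-7)) - 151)² = ((6 + 2 - 21 - 7) - 151)² = (-20 - 151)² = (-171)² = 29241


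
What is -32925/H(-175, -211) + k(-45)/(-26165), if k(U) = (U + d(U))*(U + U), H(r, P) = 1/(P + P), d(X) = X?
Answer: 72709131930/5233 ≈ 1.3894e+7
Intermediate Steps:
H(r, P) = 1/(2*P)
k(U) = 4*U² (k(U) = (U + U)*(U + U) = (2*U)*(2*U) = 4*U²)
-32925/H(-175, -211) + k(-45)/(-26165) = -32925/((½)/(-211)) + (4*(-45)²)/(-26165) = -32925/((½)*(-1/211)) + (4*2025)*(-1/26165) = -32925/(-1/422) + 8100*(-1/26165) = -32925*(-422) - 1620/5233 = 13894350 - 1620/5233 = 72709131930/5233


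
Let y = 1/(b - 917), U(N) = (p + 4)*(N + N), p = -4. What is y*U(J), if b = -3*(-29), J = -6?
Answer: 0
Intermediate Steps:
U(N) = 0 (U(N) = (-4 + 4)*(N + N) = 0*(2*N) = 0)
b = 87
y = -1/830 (y = 1/(87 - 917) = 1/(-830) = -1/830 ≈ -0.0012048)
y*U(J) = -1/830*0 = 0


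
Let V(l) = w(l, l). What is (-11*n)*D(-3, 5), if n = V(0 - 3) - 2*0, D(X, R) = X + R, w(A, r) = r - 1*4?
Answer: 154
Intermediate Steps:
w(A, r) = -4 + r (w(A, r) = r - 4 = -4 + r)
V(l) = -4 + l
D(X, R) = R + X
n = -7 (n = (-4 + (0 - 3)) - 2*0 = (-4 - 3) + 0 = -7 + 0 = -7)
(-11*n)*D(-3, 5) = (-11*(-7))*(5 - 3) = 77*2 = 154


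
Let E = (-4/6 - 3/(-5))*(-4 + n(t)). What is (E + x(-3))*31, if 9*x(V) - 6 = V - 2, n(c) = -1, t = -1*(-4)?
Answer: 124/9 ≈ 13.778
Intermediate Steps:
t = 4
x(V) = 4/9 + V/9 (x(V) = 2/3 + (V - 2)/9 = 2/3 + (-2 + V)/9 = 2/3 + (-2/9 + V/9) = 4/9 + V/9)
E = 1/3 (E = (-4/6 - 3/(-5))*(-4 - 1) = (-4*1/6 - 3*(-1/5))*(-5) = (-2/3 + 3/5)*(-5) = -1/15*(-5) = 1/3 ≈ 0.33333)
(E + x(-3))*31 = (1/3 + (4/9 + (1/9)*(-3)))*31 = (1/3 + (4/9 - 1/3))*31 = (1/3 + 1/9)*31 = (4/9)*31 = 124/9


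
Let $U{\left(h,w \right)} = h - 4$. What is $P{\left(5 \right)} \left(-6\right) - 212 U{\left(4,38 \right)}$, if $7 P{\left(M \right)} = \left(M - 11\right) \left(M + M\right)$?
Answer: $\frac{360}{7} \approx 51.429$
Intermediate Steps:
$U{\left(h,w \right)} = -4 + h$
$P{\left(M \right)} = \frac{2 M \left(-11 + M\right)}{7}$ ($P{\left(M \right)} = \frac{\left(M - 11\right) \left(M + M\right)}{7} = \frac{\left(-11 + M\right) 2 M}{7} = \frac{2 M \left(-11 + M\right)}{7}$)
$P{\left(5 \right)} \left(-6\right) - 212 U{\left(4,38 \right)} = \frac{2}{7} \cdot 5 \left(-11 + 5\right) \left(-6\right) - 212 \left(-4 + 4\right) = \frac{2}{7} \cdot 5 \left(-6\right) \left(-6\right) - 0 = \left(- \frac{60}{7}\right) \left(-6\right) + 0 = \frac{360}{7} + 0 = \frac{360}{7}$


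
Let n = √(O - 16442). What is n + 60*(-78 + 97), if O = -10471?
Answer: 1140 + I*√26913 ≈ 1140.0 + 164.05*I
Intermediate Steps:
n = I*√26913 (n = √(-10471 - 16442) = √(-26913) = I*√26913 ≈ 164.05*I)
n + 60*(-78 + 97) = I*√26913 + 60*(-78 + 97) = I*√26913 + 60*19 = I*√26913 + 1140 = 1140 + I*√26913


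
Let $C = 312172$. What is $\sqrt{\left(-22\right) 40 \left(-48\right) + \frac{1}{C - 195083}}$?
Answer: $\frac{\sqrt{579103384940129}}{117089} \approx 205.52$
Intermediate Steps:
$\sqrt{\left(-22\right) 40 \left(-48\right) + \frac{1}{C - 195083}} = \sqrt{\left(-22\right) 40 \left(-48\right) + \frac{1}{312172 - 195083}} = \sqrt{\left(-880\right) \left(-48\right) + \frac{1}{117089}} = \sqrt{42240 + \frac{1}{117089}} = \sqrt{\frac{4945839361}{117089}} = \frac{\sqrt{579103384940129}}{117089}$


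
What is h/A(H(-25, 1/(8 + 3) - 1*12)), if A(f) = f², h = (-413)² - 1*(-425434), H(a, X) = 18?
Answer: 596003/324 ≈ 1839.5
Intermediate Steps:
h = 596003 (h = 170569 + 425434 = 596003)
h/A(H(-25, 1/(8 + 3) - 1*12)) = 596003/(18²) = 596003/324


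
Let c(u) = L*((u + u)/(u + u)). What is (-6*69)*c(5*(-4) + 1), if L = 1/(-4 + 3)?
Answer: 414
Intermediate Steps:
L = -1 (L = 1/(-1) = -1)
c(u) = -1 (c(u) = -(u + u)/(u + u) = -2*u/(2*u) = -2*u*1/(2*u) = -1*1 = -1)
(-6*69)*c(5*(-4) + 1) = -6*69*(-1) = -414*(-1) = 414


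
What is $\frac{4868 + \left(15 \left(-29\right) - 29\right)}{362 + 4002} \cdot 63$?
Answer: $\frac{69363}{1091} \approx 63.577$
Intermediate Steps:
$\frac{4868 + \left(15 \left(-29\right) - 29\right)}{362 + 4002} \cdot 63 = \frac{4868 - 464}{4364} \cdot 63 = \left(4868 - 464\right) \frac{1}{4364} \cdot 63 = 4404 \cdot \frac{1}{4364} \cdot 63 = \frac{1101}{1091} \cdot 63 = \frac{69363}{1091}$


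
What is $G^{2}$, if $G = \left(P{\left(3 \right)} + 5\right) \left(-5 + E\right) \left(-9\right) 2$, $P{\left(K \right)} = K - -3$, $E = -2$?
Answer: $1920996$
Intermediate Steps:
$P{\left(K \right)} = 3 + K$ ($P{\left(K \right)} = K + 3 = 3 + K$)
$G = 1386$ ($G = \left(\left(3 + 3\right) + 5\right) \left(-5 - 2\right) \left(-9\right) 2 = \left(6 + 5\right) \left(-7\right) \left(-9\right) 2 = 11 \left(-7\right) \left(-9\right) 2 = \left(-77\right) \left(-9\right) 2 = 693 \cdot 2 = 1386$)
$G^{2} = 1386^{2} = 1920996$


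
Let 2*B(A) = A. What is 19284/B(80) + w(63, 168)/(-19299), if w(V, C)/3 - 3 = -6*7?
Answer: 31013883/64330 ≈ 482.11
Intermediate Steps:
w(V, C) = -117 (w(V, C) = 9 + 3*(-6*7) = 9 + 3*(-42) = 9 - 126 = -117)
B(A) = A/2
19284/B(80) + w(63, 168)/(-19299) = 19284/(((½)*80)) - 117/(-19299) = 19284/40 - 117*(-1/19299) = 19284*(1/40) + 39/6433 = 4821/10 + 39/6433 = 31013883/64330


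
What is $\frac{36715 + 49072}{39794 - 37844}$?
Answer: $\frac{6599}{150} \approx 43.993$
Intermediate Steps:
$\frac{36715 + 49072}{39794 - 37844} = \frac{85787}{1950} = 85787 \cdot \frac{1}{1950} = \frac{6599}{150}$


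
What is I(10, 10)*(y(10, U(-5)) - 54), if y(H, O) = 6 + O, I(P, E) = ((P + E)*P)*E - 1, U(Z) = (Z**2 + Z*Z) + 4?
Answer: 11994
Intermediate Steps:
U(Z) = 4 + 2*Z**2 (U(Z) = (Z**2 + Z**2) + 4 = 2*Z**2 + 4 = 4 + 2*Z**2)
I(P, E) = -1 + E*P*(E + P) (I(P, E) = ((E + P)*P)*E - 1 = (P*(E + P))*E - 1 = E*P*(E + P) - 1 = -1 + E*P*(E + P))
I(10, 10)*(y(10, U(-5)) - 54) = (-1 + 10*10**2 + 10*10**2)*((6 + (4 + 2*(-5)**2)) - 54) = (-1 + 10*100 + 10*100)*((6 + (4 + 2*25)) - 54) = (-1 + 1000 + 1000)*((6 + (4 + 50)) - 54) = 1999*((6 + 54) - 54) = 1999*(60 - 54) = 1999*6 = 11994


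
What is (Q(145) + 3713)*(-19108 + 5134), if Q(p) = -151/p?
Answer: -7521281916/145 ≈ -5.1871e+7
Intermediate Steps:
(Q(145) + 3713)*(-19108 + 5134) = (-151/145 + 3713)*(-19108 + 5134) = (-151*1/145 + 3713)*(-13974) = (-151/145 + 3713)*(-13974) = (538234/145)*(-13974) = -7521281916/145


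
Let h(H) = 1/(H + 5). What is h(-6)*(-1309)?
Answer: 1309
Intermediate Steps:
h(H) = 1/(5 + H)
h(-6)*(-1309) = -1309/(5 - 6) = -1309/(-1) = -1*(-1309) = 1309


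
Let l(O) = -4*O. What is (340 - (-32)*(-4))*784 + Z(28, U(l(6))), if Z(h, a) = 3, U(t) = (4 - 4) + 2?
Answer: 166211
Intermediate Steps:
U(t) = 2 (U(t) = 0 + 2 = 2)
(340 - (-32)*(-4))*784 + Z(28, U(l(6))) = (340 - (-32)*(-4))*784 + 3 = (340 - 1*128)*784 + 3 = (340 - 128)*784 + 3 = 212*784 + 3 = 166208 + 3 = 166211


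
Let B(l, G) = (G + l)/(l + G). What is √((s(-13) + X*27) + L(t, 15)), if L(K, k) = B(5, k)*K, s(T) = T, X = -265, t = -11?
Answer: I*√7179 ≈ 84.729*I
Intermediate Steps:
B(l, G) = 1 (B(l, G) = (G + l)/(G + l) = 1)
L(K, k) = K (L(K, k) = 1*K = K)
√((s(-13) + X*27) + L(t, 15)) = √((-13 - 265*27) - 11) = √((-13 - 7155) - 11) = √(-7168 - 11) = √(-7179) = I*√7179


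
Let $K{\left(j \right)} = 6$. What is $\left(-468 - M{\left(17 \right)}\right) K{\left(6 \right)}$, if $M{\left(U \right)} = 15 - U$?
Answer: $-2796$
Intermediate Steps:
$\left(-468 - M{\left(17 \right)}\right) K{\left(6 \right)} = \left(-468 - \left(15 - 17\right)\right) 6 = \left(-468 - -2\right) 6 = \left(-468 + 2\right) 6 = \left(-466\right) 6 = -2796$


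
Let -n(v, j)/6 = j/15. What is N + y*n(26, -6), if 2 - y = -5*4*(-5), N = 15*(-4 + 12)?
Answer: -576/5 ≈ -115.20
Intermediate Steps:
n(v, j) = -2*j/5 (n(v, j) = -6*j/15 = -2*j/5)
N = 120 (N = 15*8 = 120)
y = -98 (y = 2 - (-5*4)*(-5) = 2 - (-20)*(-5) = 2 - 1*100 = 2 - 100 = -98)
N + y*n(26, -6) = 120 - (-196)*(-6)/5 = 120 - 98*12/5 = 120 - 1176/5 = -576/5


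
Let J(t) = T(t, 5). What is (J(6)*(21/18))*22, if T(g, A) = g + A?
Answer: 847/3 ≈ 282.33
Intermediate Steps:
T(g, A) = A + g
J(t) = 5 + t
(J(6)*(21/18))*22 = ((5 + 6)*(21/18))*22 = (11*(21*(1/18)))*22 = (11*(7/6))*22 = (77/6)*22 = 847/3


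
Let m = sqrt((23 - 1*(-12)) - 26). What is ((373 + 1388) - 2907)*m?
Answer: -3438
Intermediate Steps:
m = 3 (m = sqrt((23 + 12) - 26) = sqrt(35 - 26) = sqrt(9) = 3)
((373 + 1388) - 2907)*m = ((373 + 1388) - 2907)*3 = (1761 - 2907)*3 = -1146*3 = -3438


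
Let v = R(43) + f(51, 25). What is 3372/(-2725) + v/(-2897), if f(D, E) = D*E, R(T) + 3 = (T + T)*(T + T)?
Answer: -33388984/7894325 ≈ -4.2295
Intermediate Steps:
R(T) = -3 + 4*T² (R(T) = -3 + (T + T)*(T + T) = -3 + (2*T)*(2*T) = -3 + 4*T²)
v = 8668 (v = (-3 + 4*43²) + 51*25 = (-3 + 4*1849) + 1275 = (-3 + 7396) + 1275 = 7393 + 1275 = 8668)
3372/(-2725) + v/(-2897) = 3372/(-2725) + 8668/(-2897) = 3372*(-1/2725) + 8668*(-1/2897) = -3372/2725 - 8668/2897 = -33388984/7894325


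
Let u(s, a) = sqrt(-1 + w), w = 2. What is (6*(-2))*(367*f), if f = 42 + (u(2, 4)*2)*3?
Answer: -211392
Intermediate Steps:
u(s, a) = 1 (u(s, a) = sqrt(-1 + 2) = sqrt(1) = 1)
f = 48 (f = 42 + (1*2)*3 = 42 + 2*3 = 42 + 6 = 48)
(6*(-2))*(367*f) = (6*(-2))*(367*48) = -12*17616 = -211392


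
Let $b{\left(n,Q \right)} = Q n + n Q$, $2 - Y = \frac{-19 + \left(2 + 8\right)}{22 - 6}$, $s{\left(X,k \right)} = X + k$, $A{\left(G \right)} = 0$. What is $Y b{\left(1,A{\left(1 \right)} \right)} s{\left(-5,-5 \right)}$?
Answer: $0$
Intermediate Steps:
$Y = \frac{41}{16}$ ($Y = 2 - \frac{-19 + \left(2 + 8\right)}{22 - 6} = 2 - \frac{-19 + 10}{16} = 2 - \left(-9\right) \frac{1}{16} = 2 - - \frac{9}{16} = 2 + \frac{9}{16} = \frac{41}{16} \approx 2.5625$)
$b{\left(n,Q \right)} = 2 Q n$ ($b{\left(n,Q \right)} = Q n + Q n = 2 Q n$)
$Y b{\left(1,A{\left(1 \right)} \right)} s{\left(-5,-5 \right)} = \frac{41 \cdot 2 \cdot 0 \cdot 1}{16} \left(-5 - 5\right) = \frac{41}{16} \cdot 0 \left(-10\right) = 0 \left(-10\right) = 0$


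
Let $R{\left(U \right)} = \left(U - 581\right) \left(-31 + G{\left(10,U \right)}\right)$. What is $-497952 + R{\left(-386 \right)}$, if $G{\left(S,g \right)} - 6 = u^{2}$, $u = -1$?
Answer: $-474744$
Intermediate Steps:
$G{\left(S,g \right)} = 7$ ($G{\left(S,g \right)} = 6 + \left(-1\right)^{2} = 6 + 1 = 7$)
$R{\left(U \right)} = 13944 - 24 U$ ($R{\left(U \right)} = \left(U - 581\right) \left(-31 + 7\right) = \left(-581 + U\right) \left(-24\right) = 13944 - 24 U$)
$-497952 + R{\left(-386 \right)} = -497952 + \left(13944 - -9264\right) = -497952 + \left(13944 + 9264\right) = -497952 + 23208 = -474744$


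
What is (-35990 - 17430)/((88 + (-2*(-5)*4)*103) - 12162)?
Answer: 26710/3977 ≈ 6.7161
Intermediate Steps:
(-35990 - 17430)/((88 + (-2*(-5)*4)*103) - 12162) = -53420/((88 + (10*4)*103) - 12162) = -53420/((88 + 40*103) - 12162) = -53420/((88 + 4120) - 12162) = -53420/(4208 - 12162) = -53420/(-7954) = -53420*(-1/7954) = 26710/3977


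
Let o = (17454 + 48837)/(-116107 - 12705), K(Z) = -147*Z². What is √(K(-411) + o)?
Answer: I*√103003893912892605/64406 ≈ 4983.1*I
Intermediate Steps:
o = -66291/128812 (o = 66291/(-128812) = 66291*(-1/128812) = -66291/128812 ≈ -0.51463)
√(K(-411) + o) = √(-147*(-411)² - 66291/128812) = √(-147*168921 - 66291/128812) = √(-24831387 - 66291/128812) = √(-3198580688535/128812) = I*√103003893912892605/64406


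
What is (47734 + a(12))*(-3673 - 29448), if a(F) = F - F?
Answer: -1580997814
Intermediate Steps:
a(F) = 0
(47734 + a(12))*(-3673 - 29448) = (47734 + 0)*(-3673 - 29448) = 47734*(-33121) = -1580997814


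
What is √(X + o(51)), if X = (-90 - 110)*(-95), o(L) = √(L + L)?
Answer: √(19000 + √102) ≈ 137.88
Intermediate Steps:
o(L) = √2*√L (o(L) = √(2*L) = √2*√L)
X = 19000 (X = -200*(-95) = 19000)
√(X + o(51)) = √(19000 + √2*√51) = √(19000 + √102)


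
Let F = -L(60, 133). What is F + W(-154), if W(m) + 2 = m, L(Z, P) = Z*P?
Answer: -8136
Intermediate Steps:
L(Z, P) = P*Z
W(m) = -2 + m
F = -7980 (F = -133*60 = -1*7980 = -7980)
F + W(-154) = -7980 + (-2 - 154) = -7980 - 156 = -8136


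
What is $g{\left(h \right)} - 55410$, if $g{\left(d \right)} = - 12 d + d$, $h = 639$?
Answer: $-62439$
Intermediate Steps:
$g{\left(d \right)} = - 11 d$
$g{\left(h \right)} - 55410 = \left(-11\right) 639 - 55410 = -7029 - 55410 = -62439$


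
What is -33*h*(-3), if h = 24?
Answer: 2376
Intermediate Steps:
-33*h*(-3) = -33*24*(-3) = -792*(-3) = 2376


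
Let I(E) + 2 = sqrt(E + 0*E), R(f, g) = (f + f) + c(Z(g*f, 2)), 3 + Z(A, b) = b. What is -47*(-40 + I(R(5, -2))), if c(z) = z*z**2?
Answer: 1833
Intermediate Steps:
Z(A, b) = -3 + b
c(z) = z**3
R(f, g) = -1 + 2*f (R(f, g) = (f + f) + (-3 + 2)**3 = 2*f + (-1)**3 = 2*f - 1 = -1 + 2*f)
I(E) = -2 + sqrt(E) (I(E) = -2 + sqrt(E + 0*E) = -2 + sqrt(E + 0) = -2 + sqrt(E))
-47*(-40 + I(R(5, -2))) = -47*(-40 + (-2 + sqrt(-1 + 2*5))) = -47*(-40 + (-2 + sqrt(-1 + 10))) = -47*(-40 + (-2 + sqrt(9))) = -47*(-40 + (-2 + 3)) = -47*(-40 + 1) = -47*(-39) = 1833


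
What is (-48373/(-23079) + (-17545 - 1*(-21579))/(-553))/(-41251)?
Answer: 9478631/75210514491 ≈ 0.00012603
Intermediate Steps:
(-48373/(-23079) + (-17545 - 1*(-21579))/(-553))/(-41251) = (-48373*(-1/23079) + (-17545 + 21579)*(-1/553))*(-1/41251) = (48373/23079 + 4034*(-1/553))*(-1/41251) = (48373/23079 - 4034/553)*(-1/41251) = -9478631/1823241*(-1/41251) = 9478631/75210514491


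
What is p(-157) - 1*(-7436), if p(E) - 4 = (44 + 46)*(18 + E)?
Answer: -5070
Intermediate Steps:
p(E) = 1624 + 90*E (p(E) = 4 + (44 + 46)*(18 + E) = 4 + 90*(18 + E) = 4 + (1620 + 90*E) = 1624 + 90*E)
p(-157) - 1*(-7436) = (1624 + 90*(-157)) - 1*(-7436) = (1624 - 14130) + 7436 = -12506 + 7436 = -5070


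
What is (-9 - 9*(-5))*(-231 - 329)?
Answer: -20160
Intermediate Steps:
(-9 - 9*(-5))*(-231 - 329) = (-9 + 45)*(-560) = 36*(-560) = -20160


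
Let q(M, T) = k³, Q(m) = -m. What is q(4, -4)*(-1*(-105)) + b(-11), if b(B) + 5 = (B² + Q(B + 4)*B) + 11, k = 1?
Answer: 155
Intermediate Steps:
b(B) = 6 + B² + B*(-4 - B) (b(B) = -5 + ((B² + (-(B + 4))*B) + 11) = -5 + ((B² + (-(4 + B))*B) + 11) = -5 + ((B² + (-4 - B)*B) + 11) = -5 + ((B² + B*(-4 - B)) + 11) = -5 + (11 + B² + B*(-4 - B)) = 6 + B² + B*(-4 - B))
q(M, T) = 1 (q(M, T) = 1³ = 1)
q(4, -4)*(-1*(-105)) + b(-11) = 1*(-1*(-105)) + (6 - 4*(-11)) = 1*105 + (6 + 44) = 105 + 50 = 155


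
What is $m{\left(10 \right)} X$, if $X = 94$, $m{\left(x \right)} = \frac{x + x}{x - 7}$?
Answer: $\frac{1880}{3} \approx 626.67$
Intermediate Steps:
$m{\left(x \right)} = \frac{2 x}{-7 + x}$
$m{\left(10 \right)} X = 2 \cdot 10 \frac{1}{-7 + 10} \cdot 94 = 2 \cdot 10 \cdot \frac{1}{3} \cdot 94 = \frac{20}{3} \cdot 94 = \frac{1880}{3}$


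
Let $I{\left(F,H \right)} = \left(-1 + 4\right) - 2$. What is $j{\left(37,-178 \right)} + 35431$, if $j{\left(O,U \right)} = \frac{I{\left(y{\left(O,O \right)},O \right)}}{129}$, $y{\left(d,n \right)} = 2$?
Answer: $\frac{4570600}{129} \approx 35431.0$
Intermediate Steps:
$I{\left(F,H \right)} = 1$ ($I{\left(F,H \right)} = 3 - 2 = 1$)
$j{\left(O,U \right)} = \frac{1}{129}$ ($j{\left(O,U \right)} = 1 \cdot \frac{1}{129} = \frac{1}{129}$)
$j{\left(37,-178 \right)} + 35431 = \frac{1}{129} + 35431 = \frac{4570600}{129}$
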